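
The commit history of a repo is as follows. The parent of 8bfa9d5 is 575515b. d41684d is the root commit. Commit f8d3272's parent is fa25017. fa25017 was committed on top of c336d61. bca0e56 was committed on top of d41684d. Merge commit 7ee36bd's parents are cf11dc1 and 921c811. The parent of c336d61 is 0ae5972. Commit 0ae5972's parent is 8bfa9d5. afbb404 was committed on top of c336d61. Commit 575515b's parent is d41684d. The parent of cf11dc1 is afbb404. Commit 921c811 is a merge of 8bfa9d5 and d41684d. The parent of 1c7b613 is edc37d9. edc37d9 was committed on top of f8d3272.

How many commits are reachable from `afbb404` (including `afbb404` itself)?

Walking parent pointers from afbb404: reachable set = {0ae5972, 575515b, 8bfa9d5, afbb404, c336d61, d41684d}.
That is 6 commits.

6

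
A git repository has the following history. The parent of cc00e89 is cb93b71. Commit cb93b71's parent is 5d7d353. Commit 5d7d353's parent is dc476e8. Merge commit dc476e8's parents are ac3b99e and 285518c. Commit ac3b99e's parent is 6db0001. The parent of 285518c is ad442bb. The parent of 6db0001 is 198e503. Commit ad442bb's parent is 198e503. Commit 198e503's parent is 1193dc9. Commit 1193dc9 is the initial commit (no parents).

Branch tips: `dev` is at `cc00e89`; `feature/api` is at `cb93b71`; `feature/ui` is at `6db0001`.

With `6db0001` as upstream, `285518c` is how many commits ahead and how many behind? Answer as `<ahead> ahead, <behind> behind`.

Reachable from 285518c: {1193dc9, 198e503, 285518c, ad442bb}.
Reachable from 6db0001: {1193dc9, 198e503, 6db0001}.
Only in 285518c's history (ahead): {285518c, ad442bb} — 2.
Only in 6db0001's history (behind): {6db0001} — 1.

2 ahead, 1 behind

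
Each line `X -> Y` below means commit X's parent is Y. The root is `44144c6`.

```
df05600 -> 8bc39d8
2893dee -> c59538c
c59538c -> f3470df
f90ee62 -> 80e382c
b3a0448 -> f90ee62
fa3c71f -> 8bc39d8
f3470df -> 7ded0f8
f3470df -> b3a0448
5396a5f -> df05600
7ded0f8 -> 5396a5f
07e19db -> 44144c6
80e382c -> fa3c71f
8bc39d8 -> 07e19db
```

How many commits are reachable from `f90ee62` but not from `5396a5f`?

3

Reachable from f90ee62: {07e19db, 44144c6, 80e382c, 8bc39d8, f90ee62, fa3c71f}.
Reachable from 5396a5f: {07e19db, 44144c6, 5396a5f, 8bc39d8, df05600}.
In f90ee62's history but not 5396a5f's: {80e382c, f90ee62, fa3c71f} — 3 commits.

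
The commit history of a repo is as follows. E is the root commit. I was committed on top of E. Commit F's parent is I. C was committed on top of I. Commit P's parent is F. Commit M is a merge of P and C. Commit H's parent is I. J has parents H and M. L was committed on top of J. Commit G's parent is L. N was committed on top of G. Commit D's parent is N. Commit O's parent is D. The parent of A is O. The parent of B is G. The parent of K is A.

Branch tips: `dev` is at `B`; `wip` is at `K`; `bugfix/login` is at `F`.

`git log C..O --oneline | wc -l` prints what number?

Reachable from O: {C, D, E, F, G, H, I, J, L, M, N, O, P}.
Reachable from C: {C, E, I}.
In O's history but not C's: {D, F, G, H, J, L, M, N, O, P} — 10 commits.

10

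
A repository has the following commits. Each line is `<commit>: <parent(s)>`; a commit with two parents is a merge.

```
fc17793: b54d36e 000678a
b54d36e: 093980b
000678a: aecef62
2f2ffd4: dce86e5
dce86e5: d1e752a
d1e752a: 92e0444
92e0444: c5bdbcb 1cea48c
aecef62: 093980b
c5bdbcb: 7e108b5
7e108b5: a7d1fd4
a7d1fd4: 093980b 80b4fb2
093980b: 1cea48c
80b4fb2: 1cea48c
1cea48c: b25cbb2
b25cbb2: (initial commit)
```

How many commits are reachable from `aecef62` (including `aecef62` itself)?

4

Walking parent pointers from aecef62: reachable set = {093980b, 1cea48c, aecef62, b25cbb2}.
That is 4 commits.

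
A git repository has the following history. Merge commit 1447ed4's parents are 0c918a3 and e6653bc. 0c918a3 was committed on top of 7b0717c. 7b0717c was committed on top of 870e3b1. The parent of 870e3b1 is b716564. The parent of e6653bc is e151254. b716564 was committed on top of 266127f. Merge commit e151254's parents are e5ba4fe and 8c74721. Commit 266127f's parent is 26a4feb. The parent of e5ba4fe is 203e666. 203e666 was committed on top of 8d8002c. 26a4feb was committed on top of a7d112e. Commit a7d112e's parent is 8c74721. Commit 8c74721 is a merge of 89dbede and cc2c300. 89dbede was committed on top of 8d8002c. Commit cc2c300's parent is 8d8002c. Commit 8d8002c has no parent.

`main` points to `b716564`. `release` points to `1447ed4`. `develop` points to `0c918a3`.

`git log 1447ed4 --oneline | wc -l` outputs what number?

Walking parent pointers from 1447ed4: reachable set = {0c918a3, 1447ed4, 203e666, 266127f, 26a4feb, 7b0717c, 870e3b1, 89dbede, 8c74721, 8d8002c, a7d112e, b716564, cc2c300, e151254, e5ba4fe, e6653bc}.
That is 16 commits.

16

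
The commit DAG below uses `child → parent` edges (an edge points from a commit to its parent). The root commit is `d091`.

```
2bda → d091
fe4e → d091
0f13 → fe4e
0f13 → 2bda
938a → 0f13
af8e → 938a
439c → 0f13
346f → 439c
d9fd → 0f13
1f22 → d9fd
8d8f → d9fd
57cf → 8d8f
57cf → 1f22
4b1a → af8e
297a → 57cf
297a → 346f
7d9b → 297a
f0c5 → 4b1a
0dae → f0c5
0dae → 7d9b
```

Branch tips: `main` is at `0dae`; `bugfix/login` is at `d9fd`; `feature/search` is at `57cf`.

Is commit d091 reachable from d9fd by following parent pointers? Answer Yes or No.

Yes

Ancestors of d9fd (commits reachable by following parents): {0f13, 2bda, d091, d9fd, fe4e}.
d091 is in that set, so it is an ancestor of d9fd.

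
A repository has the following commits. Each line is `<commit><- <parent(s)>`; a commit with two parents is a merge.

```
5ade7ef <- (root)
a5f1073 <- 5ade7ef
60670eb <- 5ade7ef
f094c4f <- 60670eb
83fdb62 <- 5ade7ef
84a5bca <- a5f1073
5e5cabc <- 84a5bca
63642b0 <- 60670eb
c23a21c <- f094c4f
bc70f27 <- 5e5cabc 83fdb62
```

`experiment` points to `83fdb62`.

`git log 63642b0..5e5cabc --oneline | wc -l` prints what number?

Reachable from 5e5cabc: {5ade7ef, 5e5cabc, 84a5bca, a5f1073}.
Reachable from 63642b0: {5ade7ef, 60670eb, 63642b0}.
In 5e5cabc's history but not 63642b0's: {5e5cabc, 84a5bca, a5f1073} — 3 commits.

3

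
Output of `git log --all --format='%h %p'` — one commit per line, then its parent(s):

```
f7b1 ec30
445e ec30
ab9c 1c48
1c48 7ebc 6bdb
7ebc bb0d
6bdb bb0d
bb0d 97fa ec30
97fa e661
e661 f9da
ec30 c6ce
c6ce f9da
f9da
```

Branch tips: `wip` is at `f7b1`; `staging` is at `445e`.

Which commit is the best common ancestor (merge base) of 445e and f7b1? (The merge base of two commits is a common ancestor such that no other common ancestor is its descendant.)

Ancestors of 445e: {445e, c6ce, ec30, f9da}.
Ancestors of f7b1: {c6ce, ec30, f7b1, f9da}.
Common ancestors: {c6ce, ec30, f9da}.
Among these, ec30 is not an ancestor of any other common ancestor — it is the merge base.

ec30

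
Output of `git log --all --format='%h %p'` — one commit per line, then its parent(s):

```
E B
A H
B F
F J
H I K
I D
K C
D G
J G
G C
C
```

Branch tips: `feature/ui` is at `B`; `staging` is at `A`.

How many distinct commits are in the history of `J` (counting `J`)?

Walking parent pointers from J: reachable set = {C, G, J}.
That is 3 commits.

3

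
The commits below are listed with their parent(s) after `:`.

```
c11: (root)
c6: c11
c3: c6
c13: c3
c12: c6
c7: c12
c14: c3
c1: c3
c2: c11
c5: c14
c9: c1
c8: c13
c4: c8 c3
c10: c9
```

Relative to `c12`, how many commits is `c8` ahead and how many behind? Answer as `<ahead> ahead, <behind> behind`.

3 ahead, 1 behind

Reachable from c8: {c11, c13, c3, c6, c8}.
Reachable from c12: {c11, c12, c6}.
Only in c8's history (ahead): {c13, c3, c8} — 3.
Only in c12's history (behind): {c12} — 1.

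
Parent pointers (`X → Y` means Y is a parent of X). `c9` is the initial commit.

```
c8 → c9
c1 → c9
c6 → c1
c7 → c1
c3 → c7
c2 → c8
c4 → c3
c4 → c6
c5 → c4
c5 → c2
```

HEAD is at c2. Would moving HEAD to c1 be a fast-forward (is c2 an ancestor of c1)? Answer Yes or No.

No

A fast-forward from c2 to c1 is possible iff c2 is an ancestor of c1.
Ancestors of c1: {c1, c9}.
c2 is not among them, so fast-forward is not possible.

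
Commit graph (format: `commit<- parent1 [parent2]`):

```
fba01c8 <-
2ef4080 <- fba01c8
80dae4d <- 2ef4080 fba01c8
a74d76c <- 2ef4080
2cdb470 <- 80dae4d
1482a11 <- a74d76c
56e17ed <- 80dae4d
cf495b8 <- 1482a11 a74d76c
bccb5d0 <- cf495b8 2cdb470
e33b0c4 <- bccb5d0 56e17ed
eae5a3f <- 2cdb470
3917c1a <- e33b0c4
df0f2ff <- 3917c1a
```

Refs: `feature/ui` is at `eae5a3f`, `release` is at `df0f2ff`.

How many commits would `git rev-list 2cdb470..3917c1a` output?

Reachable from 3917c1a: {1482a11, 2cdb470, 2ef4080, 3917c1a, 56e17ed, 80dae4d, a74d76c, bccb5d0, cf495b8, e33b0c4, fba01c8}.
Reachable from 2cdb470: {2cdb470, 2ef4080, 80dae4d, fba01c8}.
In 3917c1a's history but not 2cdb470's: {1482a11, 3917c1a, 56e17ed, a74d76c, bccb5d0, cf495b8, e33b0c4} — 7 commits.

7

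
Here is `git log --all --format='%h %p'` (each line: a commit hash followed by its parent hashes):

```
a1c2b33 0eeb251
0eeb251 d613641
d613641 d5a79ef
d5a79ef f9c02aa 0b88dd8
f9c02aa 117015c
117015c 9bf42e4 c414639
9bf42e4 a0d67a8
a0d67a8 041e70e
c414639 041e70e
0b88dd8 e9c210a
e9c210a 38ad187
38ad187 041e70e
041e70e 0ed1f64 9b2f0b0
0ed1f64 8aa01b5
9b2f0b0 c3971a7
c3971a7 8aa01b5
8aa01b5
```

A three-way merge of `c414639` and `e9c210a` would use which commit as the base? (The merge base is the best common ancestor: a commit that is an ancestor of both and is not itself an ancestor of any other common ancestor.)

041e70e

Ancestors of c414639: {041e70e, 0ed1f64, 8aa01b5, 9b2f0b0, c3971a7, c414639}.
Ancestors of e9c210a: {041e70e, 0ed1f64, 38ad187, 8aa01b5, 9b2f0b0, c3971a7, e9c210a}.
Common ancestors: {041e70e, 0ed1f64, 8aa01b5, 9b2f0b0, c3971a7}.
Among these, 041e70e is not an ancestor of any other common ancestor — it is the merge base.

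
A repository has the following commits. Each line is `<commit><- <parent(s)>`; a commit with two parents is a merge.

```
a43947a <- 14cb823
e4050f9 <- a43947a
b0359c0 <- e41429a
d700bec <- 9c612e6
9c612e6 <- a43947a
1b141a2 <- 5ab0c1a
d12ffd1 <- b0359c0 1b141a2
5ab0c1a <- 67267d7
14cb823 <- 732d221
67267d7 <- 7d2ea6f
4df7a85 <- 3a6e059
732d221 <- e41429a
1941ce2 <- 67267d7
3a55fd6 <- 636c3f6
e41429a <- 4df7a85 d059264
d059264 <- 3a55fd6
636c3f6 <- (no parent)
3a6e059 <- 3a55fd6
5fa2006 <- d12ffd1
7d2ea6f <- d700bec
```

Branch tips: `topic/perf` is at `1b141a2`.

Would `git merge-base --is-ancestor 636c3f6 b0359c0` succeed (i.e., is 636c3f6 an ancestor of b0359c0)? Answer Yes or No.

Ancestors of b0359c0 (commits reachable by following parents): {3a55fd6, 3a6e059, 4df7a85, 636c3f6, b0359c0, d059264, e41429a}.
636c3f6 is in that set, so it is an ancestor of b0359c0.

Yes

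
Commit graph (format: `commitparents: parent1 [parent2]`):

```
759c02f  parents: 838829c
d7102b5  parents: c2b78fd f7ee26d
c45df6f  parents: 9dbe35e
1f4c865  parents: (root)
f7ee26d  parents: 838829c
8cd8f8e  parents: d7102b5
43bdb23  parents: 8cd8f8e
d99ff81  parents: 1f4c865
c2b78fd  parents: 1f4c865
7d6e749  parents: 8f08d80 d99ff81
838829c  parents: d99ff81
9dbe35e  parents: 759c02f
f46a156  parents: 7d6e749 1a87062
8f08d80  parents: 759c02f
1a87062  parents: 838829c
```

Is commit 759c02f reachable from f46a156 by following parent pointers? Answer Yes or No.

Ancestors of f46a156 (commits reachable by following parents): {1a87062, 1f4c865, 759c02f, 7d6e749, 838829c, 8f08d80, d99ff81, f46a156}.
759c02f is in that set, so it is an ancestor of f46a156.

Yes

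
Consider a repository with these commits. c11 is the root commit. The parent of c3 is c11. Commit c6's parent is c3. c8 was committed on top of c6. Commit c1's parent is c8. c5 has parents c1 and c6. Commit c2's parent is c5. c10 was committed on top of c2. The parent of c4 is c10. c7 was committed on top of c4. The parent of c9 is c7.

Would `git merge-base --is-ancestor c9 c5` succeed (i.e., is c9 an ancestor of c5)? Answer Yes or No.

Ancestors of c5: {c1, c11, c3, c5, c6, c8}.
c9 is not in that set, so it is not an ancestor of c5.

No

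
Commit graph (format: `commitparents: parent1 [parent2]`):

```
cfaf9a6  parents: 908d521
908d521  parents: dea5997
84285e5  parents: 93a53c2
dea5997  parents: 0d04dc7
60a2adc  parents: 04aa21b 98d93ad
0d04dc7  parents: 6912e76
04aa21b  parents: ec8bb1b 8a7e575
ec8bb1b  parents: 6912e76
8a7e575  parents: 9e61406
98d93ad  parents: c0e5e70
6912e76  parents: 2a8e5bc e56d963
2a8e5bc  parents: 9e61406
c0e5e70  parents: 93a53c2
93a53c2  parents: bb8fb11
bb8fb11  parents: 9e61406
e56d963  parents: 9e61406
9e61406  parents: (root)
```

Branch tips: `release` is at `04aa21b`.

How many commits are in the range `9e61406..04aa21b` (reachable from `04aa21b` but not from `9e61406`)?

Reachable from 04aa21b: {04aa21b, 2a8e5bc, 6912e76, 8a7e575, 9e61406, e56d963, ec8bb1b}.
Reachable from 9e61406: {9e61406}.
In 04aa21b's history but not 9e61406's: {04aa21b, 2a8e5bc, 6912e76, 8a7e575, e56d963, ec8bb1b} — 6 commits.

6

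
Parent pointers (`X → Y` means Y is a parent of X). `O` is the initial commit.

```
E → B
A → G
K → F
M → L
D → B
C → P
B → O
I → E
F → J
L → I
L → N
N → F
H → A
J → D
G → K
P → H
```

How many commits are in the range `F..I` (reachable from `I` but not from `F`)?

Reachable from I: {B, E, I, O}.
Reachable from F: {B, D, F, J, O}.
In I's history but not F's: {E, I} — 2 commits.

2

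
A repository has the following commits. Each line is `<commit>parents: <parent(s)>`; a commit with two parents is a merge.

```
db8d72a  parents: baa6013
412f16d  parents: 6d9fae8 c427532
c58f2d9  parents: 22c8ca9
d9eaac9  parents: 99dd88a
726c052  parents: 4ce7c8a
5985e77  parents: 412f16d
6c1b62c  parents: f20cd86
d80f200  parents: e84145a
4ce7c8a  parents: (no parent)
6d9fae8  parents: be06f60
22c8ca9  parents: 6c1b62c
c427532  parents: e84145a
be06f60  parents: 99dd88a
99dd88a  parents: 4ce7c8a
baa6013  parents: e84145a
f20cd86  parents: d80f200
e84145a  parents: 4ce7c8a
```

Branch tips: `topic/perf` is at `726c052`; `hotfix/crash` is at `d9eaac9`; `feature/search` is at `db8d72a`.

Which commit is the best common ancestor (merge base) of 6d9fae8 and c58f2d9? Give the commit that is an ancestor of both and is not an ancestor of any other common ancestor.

4ce7c8a

Ancestors of 6d9fae8: {4ce7c8a, 6d9fae8, 99dd88a, be06f60}.
Ancestors of c58f2d9: {22c8ca9, 4ce7c8a, 6c1b62c, c58f2d9, d80f200, e84145a, f20cd86}.
Common ancestors: {4ce7c8a}.
The only common ancestor is 4ce7c8a, so it is the merge base.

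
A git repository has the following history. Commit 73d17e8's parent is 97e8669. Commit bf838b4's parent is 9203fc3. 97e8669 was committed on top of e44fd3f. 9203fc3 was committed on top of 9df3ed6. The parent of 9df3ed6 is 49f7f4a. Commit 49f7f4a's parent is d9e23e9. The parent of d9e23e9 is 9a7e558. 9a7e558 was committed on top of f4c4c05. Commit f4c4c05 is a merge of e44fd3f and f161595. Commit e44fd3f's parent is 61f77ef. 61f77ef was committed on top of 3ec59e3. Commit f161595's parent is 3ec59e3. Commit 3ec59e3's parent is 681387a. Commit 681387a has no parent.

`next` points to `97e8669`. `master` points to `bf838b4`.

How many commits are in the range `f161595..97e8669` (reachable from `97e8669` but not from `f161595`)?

Reachable from 97e8669: {3ec59e3, 61f77ef, 681387a, 97e8669, e44fd3f}.
Reachable from f161595: {3ec59e3, 681387a, f161595}.
In 97e8669's history but not f161595's: {61f77ef, 97e8669, e44fd3f} — 3 commits.

3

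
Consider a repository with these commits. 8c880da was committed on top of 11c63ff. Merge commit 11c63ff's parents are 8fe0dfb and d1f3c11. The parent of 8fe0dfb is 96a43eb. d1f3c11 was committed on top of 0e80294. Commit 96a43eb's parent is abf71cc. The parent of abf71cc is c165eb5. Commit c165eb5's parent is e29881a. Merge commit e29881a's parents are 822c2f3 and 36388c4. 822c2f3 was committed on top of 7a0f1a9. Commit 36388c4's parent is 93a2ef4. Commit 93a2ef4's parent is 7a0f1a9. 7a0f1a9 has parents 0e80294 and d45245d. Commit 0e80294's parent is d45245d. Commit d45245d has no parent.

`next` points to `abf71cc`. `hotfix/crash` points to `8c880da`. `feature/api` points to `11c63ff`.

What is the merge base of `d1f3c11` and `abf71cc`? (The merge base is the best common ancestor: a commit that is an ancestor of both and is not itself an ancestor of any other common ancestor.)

Ancestors of d1f3c11: {0e80294, d1f3c11, d45245d}.
Ancestors of abf71cc: {0e80294, 36388c4, 7a0f1a9, 822c2f3, 93a2ef4, abf71cc, c165eb5, d45245d, e29881a}.
Common ancestors: {0e80294, d45245d}.
Among these, 0e80294 is not an ancestor of any other common ancestor — it is the merge base.

0e80294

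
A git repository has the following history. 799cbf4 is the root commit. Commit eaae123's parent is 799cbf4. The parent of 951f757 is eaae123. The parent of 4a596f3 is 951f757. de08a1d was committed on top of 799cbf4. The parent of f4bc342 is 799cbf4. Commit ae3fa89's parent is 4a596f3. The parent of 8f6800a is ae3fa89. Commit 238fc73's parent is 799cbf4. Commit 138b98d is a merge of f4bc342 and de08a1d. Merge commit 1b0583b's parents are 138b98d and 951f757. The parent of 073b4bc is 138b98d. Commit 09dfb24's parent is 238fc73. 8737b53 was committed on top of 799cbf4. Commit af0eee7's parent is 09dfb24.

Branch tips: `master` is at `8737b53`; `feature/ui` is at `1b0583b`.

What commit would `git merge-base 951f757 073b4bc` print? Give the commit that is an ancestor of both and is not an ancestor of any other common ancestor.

Ancestors of 951f757: {799cbf4, 951f757, eaae123}.
Ancestors of 073b4bc: {073b4bc, 138b98d, 799cbf4, de08a1d, f4bc342}.
Common ancestors: {799cbf4}.
The only common ancestor is 799cbf4, so it is the merge base.

799cbf4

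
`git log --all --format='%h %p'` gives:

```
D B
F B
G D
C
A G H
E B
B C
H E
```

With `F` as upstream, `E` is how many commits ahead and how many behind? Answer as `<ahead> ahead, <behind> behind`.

Reachable from E: {B, C, E}.
Reachable from F: {B, C, F}.
Only in E's history (ahead): {E} — 1.
Only in F's history (behind): {F} — 1.

1 ahead, 1 behind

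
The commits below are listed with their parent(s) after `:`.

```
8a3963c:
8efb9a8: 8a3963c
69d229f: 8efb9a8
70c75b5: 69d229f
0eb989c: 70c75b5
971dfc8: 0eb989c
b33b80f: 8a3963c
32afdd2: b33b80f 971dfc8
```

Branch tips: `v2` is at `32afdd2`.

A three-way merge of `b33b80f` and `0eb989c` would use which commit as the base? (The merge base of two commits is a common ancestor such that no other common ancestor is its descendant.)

Ancestors of b33b80f: {8a3963c, b33b80f}.
Ancestors of 0eb989c: {0eb989c, 69d229f, 70c75b5, 8a3963c, 8efb9a8}.
Common ancestors: {8a3963c}.
The only common ancestor is 8a3963c, so it is the merge base.

8a3963c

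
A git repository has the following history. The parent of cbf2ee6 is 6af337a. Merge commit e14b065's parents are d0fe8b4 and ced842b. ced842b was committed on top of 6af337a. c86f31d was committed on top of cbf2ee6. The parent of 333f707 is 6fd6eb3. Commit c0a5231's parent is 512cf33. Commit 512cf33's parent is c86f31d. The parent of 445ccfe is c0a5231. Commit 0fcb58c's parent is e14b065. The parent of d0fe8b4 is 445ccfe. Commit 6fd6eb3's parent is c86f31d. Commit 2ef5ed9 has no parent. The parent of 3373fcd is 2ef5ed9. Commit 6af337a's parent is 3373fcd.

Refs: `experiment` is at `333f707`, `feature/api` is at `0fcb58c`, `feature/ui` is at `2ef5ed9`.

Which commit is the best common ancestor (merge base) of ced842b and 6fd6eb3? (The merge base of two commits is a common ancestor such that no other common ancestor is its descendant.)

6af337a

Ancestors of ced842b: {2ef5ed9, 3373fcd, 6af337a, ced842b}.
Ancestors of 6fd6eb3: {2ef5ed9, 3373fcd, 6af337a, 6fd6eb3, c86f31d, cbf2ee6}.
Common ancestors: {2ef5ed9, 3373fcd, 6af337a}.
Among these, 6af337a is not an ancestor of any other common ancestor — it is the merge base.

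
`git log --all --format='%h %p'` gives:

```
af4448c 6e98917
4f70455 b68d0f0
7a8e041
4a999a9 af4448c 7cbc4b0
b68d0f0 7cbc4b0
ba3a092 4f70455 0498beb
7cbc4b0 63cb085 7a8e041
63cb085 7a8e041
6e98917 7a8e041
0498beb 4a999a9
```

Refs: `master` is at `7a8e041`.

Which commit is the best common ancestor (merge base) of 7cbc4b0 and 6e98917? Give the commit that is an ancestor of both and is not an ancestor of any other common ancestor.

Ancestors of 7cbc4b0: {63cb085, 7a8e041, 7cbc4b0}.
Ancestors of 6e98917: {6e98917, 7a8e041}.
Common ancestors: {7a8e041}.
The only common ancestor is 7a8e041, so it is the merge base.

7a8e041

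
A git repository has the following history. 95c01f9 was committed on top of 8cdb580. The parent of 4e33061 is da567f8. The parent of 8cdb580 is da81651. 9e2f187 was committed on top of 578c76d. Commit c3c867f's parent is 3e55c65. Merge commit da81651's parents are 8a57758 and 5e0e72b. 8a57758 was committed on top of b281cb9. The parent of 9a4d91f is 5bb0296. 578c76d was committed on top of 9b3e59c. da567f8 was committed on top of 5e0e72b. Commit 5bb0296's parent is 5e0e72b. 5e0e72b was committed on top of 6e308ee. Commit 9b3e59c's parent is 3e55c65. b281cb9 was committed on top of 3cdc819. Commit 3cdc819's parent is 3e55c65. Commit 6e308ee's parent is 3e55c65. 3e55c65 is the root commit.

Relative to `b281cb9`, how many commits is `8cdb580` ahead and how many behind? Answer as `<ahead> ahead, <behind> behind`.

5 ahead, 0 behind

Reachable from 8cdb580: {3cdc819, 3e55c65, 5e0e72b, 6e308ee, 8a57758, 8cdb580, b281cb9, da81651}.
Reachable from b281cb9: {3cdc819, 3e55c65, b281cb9}.
Only in 8cdb580's history (ahead): {5e0e72b, 6e308ee, 8a57758, 8cdb580, da81651} — 5.
Only in b281cb9's history (behind): {} — 0.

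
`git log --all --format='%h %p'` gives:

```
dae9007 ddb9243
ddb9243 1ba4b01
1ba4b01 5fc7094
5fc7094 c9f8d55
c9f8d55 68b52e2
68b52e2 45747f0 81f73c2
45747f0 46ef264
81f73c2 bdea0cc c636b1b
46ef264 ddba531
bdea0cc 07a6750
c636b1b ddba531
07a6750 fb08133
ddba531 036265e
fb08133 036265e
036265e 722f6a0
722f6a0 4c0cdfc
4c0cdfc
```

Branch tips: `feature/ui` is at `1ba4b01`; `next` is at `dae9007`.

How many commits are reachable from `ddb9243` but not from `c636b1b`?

11

Reachable from ddb9243: {036265e, 07a6750, 1ba4b01, 45747f0, 46ef264, 4c0cdfc, 5fc7094, 68b52e2, 722f6a0, 81f73c2, bdea0cc, c636b1b, c9f8d55, ddb9243, ddba531, fb08133}.
Reachable from c636b1b: {036265e, 4c0cdfc, 722f6a0, c636b1b, ddba531}.
In ddb9243's history but not c636b1b's: {07a6750, 1ba4b01, 45747f0, 46ef264, 5fc7094, 68b52e2, 81f73c2, bdea0cc, c9f8d55, ddb9243, fb08133} — 11 commits.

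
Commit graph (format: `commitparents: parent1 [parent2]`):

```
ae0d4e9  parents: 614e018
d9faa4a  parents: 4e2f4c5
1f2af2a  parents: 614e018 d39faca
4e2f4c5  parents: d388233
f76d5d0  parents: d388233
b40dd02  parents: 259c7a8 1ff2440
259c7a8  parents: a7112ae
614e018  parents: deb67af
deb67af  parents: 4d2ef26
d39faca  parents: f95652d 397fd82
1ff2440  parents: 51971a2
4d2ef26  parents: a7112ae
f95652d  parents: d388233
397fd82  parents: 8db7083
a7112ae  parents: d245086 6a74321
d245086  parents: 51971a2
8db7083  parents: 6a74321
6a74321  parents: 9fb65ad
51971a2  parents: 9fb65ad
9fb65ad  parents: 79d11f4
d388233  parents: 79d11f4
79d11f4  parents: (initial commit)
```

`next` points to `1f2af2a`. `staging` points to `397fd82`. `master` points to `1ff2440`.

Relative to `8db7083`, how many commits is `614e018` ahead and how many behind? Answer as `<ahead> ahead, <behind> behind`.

Reachable from 614e018: {4d2ef26, 51971a2, 614e018, 6a74321, 79d11f4, 9fb65ad, a7112ae, d245086, deb67af}.
Reachable from 8db7083: {6a74321, 79d11f4, 8db7083, 9fb65ad}.
Only in 614e018's history (ahead): {4d2ef26, 51971a2, 614e018, a7112ae, d245086, deb67af} — 6.
Only in 8db7083's history (behind): {8db7083} — 1.

6 ahead, 1 behind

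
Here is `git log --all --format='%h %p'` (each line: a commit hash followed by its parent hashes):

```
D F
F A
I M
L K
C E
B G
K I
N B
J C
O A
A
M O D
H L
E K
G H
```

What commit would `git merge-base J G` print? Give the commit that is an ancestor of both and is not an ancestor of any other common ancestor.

K

Ancestors of J: {A, C, D, E, F, I, J, K, M, O}.
Ancestors of G: {A, D, F, G, H, I, K, L, M, O}.
Common ancestors: {A, D, F, I, K, M, O}.
Among these, K is not an ancestor of any other common ancestor — it is the merge base.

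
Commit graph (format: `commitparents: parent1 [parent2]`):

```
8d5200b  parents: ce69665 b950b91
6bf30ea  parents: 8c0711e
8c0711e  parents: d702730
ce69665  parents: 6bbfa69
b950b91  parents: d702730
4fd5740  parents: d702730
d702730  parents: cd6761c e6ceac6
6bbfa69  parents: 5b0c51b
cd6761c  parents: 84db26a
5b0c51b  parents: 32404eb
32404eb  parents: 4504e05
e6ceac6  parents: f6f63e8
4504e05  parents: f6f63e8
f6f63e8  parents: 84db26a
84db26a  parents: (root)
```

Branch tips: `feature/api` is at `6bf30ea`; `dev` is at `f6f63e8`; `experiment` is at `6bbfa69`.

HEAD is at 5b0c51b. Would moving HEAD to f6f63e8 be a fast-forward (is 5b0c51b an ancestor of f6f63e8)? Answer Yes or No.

No

A fast-forward from 5b0c51b to f6f63e8 is possible iff 5b0c51b is an ancestor of f6f63e8.
Ancestors of f6f63e8: {84db26a, f6f63e8}.
5b0c51b is not among them, so fast-forward is not possible.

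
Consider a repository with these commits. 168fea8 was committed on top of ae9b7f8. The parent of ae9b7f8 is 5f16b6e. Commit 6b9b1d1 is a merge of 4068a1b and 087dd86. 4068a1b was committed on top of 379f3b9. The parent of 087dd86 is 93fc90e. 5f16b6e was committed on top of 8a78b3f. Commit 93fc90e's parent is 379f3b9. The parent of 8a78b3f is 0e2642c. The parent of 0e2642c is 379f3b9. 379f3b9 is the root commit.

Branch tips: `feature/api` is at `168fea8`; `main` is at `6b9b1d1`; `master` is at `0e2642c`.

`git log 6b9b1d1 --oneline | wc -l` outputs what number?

Walking parent pointers from 6b9b1d1: reachable set = {087dd86, 379f3b9, 4068a1b, 6b9b1d1, 93fc90e}.
That is 5 commits.

5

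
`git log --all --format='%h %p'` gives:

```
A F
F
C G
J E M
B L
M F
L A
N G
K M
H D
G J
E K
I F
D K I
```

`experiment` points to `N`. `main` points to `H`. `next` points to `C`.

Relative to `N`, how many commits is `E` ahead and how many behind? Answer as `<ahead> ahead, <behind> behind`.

0 ahead, 3 behind

Reachable from E: {E, F, K, M}.
Reachable from N: {E, F, G, J, K, M, N}.
Only in E's history (ahead): {} — 0.
Only in N's history (behind): {G, J, N} — 3.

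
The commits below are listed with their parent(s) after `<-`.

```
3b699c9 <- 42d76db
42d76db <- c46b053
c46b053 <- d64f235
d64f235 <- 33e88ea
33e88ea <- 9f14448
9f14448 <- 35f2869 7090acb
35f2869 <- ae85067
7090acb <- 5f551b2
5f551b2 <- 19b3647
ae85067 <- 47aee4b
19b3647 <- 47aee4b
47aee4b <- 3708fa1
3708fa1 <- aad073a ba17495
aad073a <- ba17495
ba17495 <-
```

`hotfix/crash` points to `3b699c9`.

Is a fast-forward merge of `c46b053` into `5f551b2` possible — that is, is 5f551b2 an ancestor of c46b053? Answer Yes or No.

Yes

A fast-forward from 5f551b2 to c46b053 is possible iff 5f551b2 is an ancestor of c46b053.
Ancestors of c46b053: {19b3647, 33e88ea, 35f2869, 3708fa1, 47aee4b, 5f551b2, 7090acb, 9f14448, aad073a, ae85067, ba17495, c46b053, d64f235}.
5f551b2 is among them, so fast-forward is possible.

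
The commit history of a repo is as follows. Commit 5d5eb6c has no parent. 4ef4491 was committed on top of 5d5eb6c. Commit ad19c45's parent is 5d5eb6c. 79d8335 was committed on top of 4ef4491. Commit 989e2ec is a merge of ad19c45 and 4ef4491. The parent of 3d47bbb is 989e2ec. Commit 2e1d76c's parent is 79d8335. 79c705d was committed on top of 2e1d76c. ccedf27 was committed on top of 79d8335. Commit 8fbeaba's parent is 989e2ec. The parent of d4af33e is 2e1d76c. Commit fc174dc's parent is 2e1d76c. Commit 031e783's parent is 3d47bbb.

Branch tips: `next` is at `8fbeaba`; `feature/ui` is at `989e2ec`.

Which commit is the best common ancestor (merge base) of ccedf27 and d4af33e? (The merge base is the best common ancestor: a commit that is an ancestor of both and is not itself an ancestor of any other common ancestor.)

79d8335

Ancestors of ccedf27: {4ef4491, 5d5eb6c, 79d8335, ccedf27}.
Ancestors of d4af33e: {2e1d76c, 4ef4491, 5d5eb6c, 79d8335, d4af33e}.
Common ancestors: {4ef4491, 5d5eb6c, 79d8335}.
Among these, 79d8335 is not an ancestor of any other common ancestor — it is the merge base.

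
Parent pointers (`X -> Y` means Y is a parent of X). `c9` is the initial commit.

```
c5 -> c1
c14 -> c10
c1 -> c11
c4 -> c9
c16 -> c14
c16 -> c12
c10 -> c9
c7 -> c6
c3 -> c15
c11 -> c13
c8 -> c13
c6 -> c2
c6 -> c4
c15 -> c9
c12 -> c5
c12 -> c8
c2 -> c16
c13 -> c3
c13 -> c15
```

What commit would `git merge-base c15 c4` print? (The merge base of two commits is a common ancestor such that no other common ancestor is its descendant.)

c9

Ancestors of c15: {c15, c9}.
Ancestors of c4: {c4, c9}.
Common ancestors: {c9}.
The only common ancestor is c9, so it is the merge base.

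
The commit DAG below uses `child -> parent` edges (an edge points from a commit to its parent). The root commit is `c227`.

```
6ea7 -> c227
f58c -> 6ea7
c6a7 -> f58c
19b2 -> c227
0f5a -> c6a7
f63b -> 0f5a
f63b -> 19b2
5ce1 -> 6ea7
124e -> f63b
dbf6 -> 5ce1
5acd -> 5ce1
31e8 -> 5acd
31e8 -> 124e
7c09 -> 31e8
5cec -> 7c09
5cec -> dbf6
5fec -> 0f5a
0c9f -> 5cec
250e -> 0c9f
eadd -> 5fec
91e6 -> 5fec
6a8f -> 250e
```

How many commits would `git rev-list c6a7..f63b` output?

3

Reachable from f63b: {0f5a, 19b2, 6ea7, c227, c6a7, f58c, f63b}.
Reachable from c6a7: {6ea7, c227, c6a7, f58c}.
In f63b's history but not c6a7's: {0f5a, 19b2, f63b} — 3 commits.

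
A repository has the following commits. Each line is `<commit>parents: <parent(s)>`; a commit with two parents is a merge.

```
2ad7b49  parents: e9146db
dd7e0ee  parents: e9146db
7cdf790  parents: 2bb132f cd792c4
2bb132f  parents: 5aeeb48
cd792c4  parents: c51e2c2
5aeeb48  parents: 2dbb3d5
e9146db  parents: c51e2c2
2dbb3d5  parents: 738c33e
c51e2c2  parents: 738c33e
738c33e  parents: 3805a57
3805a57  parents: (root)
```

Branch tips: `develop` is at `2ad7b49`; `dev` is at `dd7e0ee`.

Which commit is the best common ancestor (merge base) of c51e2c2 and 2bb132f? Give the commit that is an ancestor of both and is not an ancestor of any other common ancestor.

Ancestors of c51e2c2: {3805a57, 738c33e, c51e2c2}.
Ancestors of 2bb132f: {2bb132f, 2dbb3d5, 3805a57, 5aeeb48, 738c33e}.
Common ancestors: {3805a57, 738c33e}.
Among these, 738c33e is not an ancestor of any other common ancestor — it is the merge base.

738c33e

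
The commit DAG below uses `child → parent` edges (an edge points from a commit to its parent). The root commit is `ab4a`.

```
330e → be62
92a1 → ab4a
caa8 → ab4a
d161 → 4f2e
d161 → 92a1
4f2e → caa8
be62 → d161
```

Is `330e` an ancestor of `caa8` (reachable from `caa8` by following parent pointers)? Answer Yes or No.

No

Ancestors of caa8: {ab4a, caa8}.
330e is not in that set, so it is not an ancestor of caa8.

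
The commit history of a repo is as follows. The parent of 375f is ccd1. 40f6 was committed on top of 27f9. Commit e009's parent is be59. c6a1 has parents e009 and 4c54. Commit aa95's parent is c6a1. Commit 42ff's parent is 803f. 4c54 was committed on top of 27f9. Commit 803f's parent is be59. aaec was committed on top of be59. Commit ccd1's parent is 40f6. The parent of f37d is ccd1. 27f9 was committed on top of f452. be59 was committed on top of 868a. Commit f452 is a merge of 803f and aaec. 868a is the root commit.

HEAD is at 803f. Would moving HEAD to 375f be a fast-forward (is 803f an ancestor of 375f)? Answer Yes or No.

A fast-forward from 803f to 375f is possible iff 803f is an ancestor of 375f.
Ancestors of 375f: {27f9, 375f, 40f6, 803f, 868a, aaec, be59, ccd1, f452}.
803f is among them, so fast-forward is possible.

Yes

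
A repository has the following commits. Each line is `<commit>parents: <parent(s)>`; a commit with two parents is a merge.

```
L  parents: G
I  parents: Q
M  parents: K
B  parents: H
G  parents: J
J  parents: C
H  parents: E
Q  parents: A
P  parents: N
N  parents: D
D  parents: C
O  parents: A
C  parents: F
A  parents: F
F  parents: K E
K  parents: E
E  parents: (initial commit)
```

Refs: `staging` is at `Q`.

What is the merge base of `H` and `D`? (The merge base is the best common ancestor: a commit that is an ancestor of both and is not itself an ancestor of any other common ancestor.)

E

Ancestors of H: {E, H}.
Ancestors of D: {C, D, E, F, K}.
Common ancestors: {E}.
The only common ancestor is E, so it is the merge base.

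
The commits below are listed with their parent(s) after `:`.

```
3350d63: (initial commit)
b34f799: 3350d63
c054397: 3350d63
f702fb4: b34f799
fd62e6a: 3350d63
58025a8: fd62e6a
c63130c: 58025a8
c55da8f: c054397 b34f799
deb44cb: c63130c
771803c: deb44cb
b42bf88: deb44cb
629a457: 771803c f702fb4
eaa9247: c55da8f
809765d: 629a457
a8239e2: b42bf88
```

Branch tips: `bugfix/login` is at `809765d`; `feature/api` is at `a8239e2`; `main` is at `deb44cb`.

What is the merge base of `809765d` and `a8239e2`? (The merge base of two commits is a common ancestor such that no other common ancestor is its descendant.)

deb44cb

Ancestors of 809765d: {3350d63, 58025a8, 629a457, 771803c, 809765d, b34f799, c63130c, deb44cb, f702fb4, fd62e6a}.
Ancestors of a8239e2: {3350d63, 58025a8, a8239e2, b42bf88, c63130c, deb44cb, fd62e6a}.
Common ancestors: {3350d63, 58025a8, c63130c, deb44cb, fd62e6a}.
Among these, deb44cb is not an ancestor of any other common ancestor — it is the merge base.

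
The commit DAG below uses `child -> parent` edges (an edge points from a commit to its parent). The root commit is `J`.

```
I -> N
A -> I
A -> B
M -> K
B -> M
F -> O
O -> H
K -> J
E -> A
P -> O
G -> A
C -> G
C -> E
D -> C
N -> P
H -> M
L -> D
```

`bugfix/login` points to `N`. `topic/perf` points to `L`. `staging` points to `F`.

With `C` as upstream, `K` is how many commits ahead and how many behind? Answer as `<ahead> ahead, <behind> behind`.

0 ahead, 11 behind

Reachable from K: {J, K}.
Reachable from C: {A, B, C, E, G, H, I, J, K, M, N, O, P}.
Only in K's history (ahead): {} — 0.
Only in C's history (behind): {A, B, C, E, G, H, I, M, N, O, P} — 11.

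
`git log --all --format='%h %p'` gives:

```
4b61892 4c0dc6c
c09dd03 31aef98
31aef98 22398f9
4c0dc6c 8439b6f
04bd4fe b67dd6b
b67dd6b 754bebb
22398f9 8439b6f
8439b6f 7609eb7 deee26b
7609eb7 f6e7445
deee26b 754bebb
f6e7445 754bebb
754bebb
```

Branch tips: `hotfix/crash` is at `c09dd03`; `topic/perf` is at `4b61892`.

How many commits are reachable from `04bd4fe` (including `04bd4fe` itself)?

3

Walking parent pointers from 04bd4fe: reachable set = {04bd4fe, 754bebb, b67dd6b}.
That is 3 commits.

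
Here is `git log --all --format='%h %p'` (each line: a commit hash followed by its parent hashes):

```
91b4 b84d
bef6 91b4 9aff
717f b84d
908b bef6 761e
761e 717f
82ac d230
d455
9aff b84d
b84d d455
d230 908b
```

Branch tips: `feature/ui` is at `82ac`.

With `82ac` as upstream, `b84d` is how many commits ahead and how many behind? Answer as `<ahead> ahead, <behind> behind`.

0 ahead, 8 behind

Reachable from b84d: {b84d, d455}.
Reachable from 82ac: {717f, 761e, 82ac, 908b, 91b4, 9aff, b84d, bef6, d230, d455}.
Only in b84d's history (ahead): {} — 0.
Only in 82ac's history (behind): {717f, 761e, 82ac, 908b, 91b4, 9aff, bef6, d230} — 8.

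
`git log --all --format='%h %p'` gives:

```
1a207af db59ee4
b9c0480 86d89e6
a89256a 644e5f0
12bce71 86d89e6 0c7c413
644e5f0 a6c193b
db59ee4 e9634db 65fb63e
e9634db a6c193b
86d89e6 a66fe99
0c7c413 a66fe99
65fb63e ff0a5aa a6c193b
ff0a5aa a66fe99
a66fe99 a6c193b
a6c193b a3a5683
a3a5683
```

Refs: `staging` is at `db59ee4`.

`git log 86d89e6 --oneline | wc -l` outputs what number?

4

Walking parent pointers from 86d89e6: reachable set = {86d89e6, a3a5683, a66fe99, a6c193b}.
That is 4 commits.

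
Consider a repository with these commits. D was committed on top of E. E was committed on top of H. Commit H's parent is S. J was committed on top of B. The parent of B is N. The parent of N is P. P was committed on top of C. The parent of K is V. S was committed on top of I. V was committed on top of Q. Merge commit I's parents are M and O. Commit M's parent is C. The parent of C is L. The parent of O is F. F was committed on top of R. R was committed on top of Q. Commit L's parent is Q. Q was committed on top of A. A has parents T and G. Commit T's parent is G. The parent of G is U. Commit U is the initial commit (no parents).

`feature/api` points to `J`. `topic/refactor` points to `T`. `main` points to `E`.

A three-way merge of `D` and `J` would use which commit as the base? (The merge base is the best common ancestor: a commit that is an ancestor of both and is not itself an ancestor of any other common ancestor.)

Ancestors of D: {A, C, D, E, F, G, H, I, L, M, O, Q, R, S, T, U}.
Ancestors of J: {A, B, C, G, J, L, N, P, Q, T, U}.
Common ancestors: {A, C, G, L, Q, T, U}.
Among these, C is not an ancestor of any other common ancestor — it is the merge base.

C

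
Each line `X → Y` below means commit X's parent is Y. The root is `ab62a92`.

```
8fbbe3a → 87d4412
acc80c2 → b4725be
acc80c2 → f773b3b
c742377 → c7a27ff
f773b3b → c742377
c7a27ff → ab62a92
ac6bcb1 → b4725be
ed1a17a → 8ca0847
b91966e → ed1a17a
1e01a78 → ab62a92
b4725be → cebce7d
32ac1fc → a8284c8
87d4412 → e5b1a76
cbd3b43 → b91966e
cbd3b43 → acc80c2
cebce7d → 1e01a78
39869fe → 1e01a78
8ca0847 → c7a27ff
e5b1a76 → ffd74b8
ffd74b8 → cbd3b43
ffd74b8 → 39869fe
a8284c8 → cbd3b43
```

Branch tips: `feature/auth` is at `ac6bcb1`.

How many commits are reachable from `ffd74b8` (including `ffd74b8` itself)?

14

Walking parent pointers from ffd74b8: reachable set = {1e01a78, 39869fe, 8ca0847, ab62a92, acc80c2, b4725be, b91966e, c742377, c7a27ff, cbd3b43, cebce7d, ed1a17a, f773b3b, ffd74b8}.
That is 14 commits.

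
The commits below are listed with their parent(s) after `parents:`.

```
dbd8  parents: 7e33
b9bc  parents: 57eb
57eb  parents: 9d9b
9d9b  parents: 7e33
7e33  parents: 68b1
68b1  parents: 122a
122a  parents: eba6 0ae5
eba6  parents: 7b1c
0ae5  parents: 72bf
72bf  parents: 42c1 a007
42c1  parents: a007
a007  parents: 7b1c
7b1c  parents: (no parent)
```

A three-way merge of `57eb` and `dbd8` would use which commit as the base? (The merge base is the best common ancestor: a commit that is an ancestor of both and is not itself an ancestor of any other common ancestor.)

7e33

Ancestors of 57eb: {0ae5, 122a, 42c1, 57eb, 68b1, 72bf, 7b1c, 7e33, 9d9b, a007, eba6}.
Ancestors of dbd8: {0ae5, 122a, 42c1, 68b1, 72bf, 7b1c, 7e33, a007, dbd8, eba6}.
Common ancestors: {0ae5, 122a, 42c1, 68b1, 72bf, 7b1c, 7e33, a007, eba6}.
Among these, 7e33 is not an ancestor of any other common ancestor — it is the merge base.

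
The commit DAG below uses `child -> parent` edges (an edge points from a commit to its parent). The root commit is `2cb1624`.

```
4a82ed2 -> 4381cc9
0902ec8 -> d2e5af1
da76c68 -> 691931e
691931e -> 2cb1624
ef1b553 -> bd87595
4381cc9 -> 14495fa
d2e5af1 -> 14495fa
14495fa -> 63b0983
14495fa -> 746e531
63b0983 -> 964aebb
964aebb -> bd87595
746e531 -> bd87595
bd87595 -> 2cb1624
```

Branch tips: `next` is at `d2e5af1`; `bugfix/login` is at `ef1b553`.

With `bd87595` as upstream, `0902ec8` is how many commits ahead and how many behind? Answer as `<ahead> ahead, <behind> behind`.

6 ahead, 0 behind

Reachable from 0902ec8: {0902ec8, 14495fa, 2cb1624, 63b0983, 746e531, 964aebb, bd87595, d2e5af1}.
Reachable from bd87595: {2cb1624, bd87595}.
Only in 0902ec8's history (ahead): {0902ec8, 14495fa, 63b0983, 746e531, 964aebb, d2e5af1} — 6.
Only in bd87595's history (behind): {} — 0.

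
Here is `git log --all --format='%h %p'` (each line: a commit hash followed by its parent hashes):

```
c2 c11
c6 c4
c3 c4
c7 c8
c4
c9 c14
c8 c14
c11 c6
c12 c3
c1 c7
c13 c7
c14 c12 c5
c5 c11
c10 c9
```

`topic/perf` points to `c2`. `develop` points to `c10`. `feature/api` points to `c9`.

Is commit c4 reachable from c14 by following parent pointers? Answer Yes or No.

Ancestors of c14 (commits reachable by following parents): {c11, c12, c14, c3, c4, c5, c6}.
c4 is in that set, so it is an ancestor of c14.

Yes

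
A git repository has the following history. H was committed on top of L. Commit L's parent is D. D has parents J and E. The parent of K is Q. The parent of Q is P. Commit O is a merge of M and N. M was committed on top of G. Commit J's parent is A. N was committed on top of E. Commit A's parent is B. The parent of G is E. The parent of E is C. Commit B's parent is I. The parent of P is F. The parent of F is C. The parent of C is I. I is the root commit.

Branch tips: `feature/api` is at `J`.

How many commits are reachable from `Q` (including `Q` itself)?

5

Walking parent pointers from Q: reachable set = {C, F, I, P, Q}.
That is 5 commits.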